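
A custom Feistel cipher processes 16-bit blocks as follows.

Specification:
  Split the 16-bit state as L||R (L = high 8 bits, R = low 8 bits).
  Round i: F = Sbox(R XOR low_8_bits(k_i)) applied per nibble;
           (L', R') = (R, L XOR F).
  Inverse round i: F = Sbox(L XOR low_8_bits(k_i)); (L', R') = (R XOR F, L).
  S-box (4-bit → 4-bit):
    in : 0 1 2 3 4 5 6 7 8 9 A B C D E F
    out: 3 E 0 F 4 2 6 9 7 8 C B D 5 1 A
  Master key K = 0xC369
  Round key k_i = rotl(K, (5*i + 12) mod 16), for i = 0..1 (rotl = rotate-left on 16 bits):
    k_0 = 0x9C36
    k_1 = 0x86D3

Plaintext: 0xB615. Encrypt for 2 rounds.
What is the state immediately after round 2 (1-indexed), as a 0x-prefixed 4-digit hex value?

s_0 = plaintext = 0xB615
s_1 = Round(s_0, k_0) = 0x15B9
s_2 = Round(s_1, k_1) = 0xB979

0xB979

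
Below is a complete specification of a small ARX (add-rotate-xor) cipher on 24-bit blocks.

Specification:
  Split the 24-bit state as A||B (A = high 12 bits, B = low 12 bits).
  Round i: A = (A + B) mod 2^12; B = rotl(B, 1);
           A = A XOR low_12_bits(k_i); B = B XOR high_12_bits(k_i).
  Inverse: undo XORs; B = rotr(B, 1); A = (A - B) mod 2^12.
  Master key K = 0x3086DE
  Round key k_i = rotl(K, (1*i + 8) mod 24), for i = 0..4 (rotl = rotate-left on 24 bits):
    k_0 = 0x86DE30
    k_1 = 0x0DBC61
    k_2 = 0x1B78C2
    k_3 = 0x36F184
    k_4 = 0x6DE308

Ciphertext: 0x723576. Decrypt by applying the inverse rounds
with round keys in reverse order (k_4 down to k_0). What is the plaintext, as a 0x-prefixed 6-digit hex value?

s_0 = ciphertext = 0x723576
s_1 = InvRound(s_0, k_4) = 0x2571D4
s_2 = InvRound(s_1, k_3) = 0xA7695D
s_3 = InvRound(s_2, k_2) = 0xE3F475
s_4 = InvRound(s_3, k_1) = 0x007257
s_5 = InvRound(s_4, k_0) = 0x91A51D

0x91A51D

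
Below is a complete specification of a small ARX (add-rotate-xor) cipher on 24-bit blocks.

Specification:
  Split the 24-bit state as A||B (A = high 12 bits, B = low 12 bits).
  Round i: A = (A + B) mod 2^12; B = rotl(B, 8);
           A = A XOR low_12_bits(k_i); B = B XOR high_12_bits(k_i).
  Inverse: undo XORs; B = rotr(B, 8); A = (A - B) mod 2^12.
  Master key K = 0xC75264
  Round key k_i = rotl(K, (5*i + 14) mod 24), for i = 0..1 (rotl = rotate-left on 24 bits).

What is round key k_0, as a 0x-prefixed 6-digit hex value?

K = 0xC75264
k_0 = rotl(K, (5*0+14) mod 24) = rotl(K, 14) = 0x9931D4

0x9931D4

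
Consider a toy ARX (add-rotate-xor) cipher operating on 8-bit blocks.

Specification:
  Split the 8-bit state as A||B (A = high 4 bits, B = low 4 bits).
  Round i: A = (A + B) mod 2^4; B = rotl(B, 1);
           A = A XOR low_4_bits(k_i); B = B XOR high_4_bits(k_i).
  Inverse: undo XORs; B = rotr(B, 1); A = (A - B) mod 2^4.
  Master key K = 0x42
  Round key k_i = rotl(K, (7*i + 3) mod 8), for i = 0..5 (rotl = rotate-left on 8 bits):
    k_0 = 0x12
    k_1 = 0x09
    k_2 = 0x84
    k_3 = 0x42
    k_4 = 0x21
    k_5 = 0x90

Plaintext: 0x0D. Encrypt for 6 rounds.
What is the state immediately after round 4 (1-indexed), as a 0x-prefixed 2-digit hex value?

0x10

s_0 = plaintext = 0x0D
s_1 = Round(s_0, k_0) = 0xFA
s_2 = Round(s_1, k_1) = 0x05
s_3 = Round(s_2, k_2) = 0x12
s_4 = Round(s_3, k_3) = 0x10
s_5 = Round(s_4, k_4) = 0x02
s_6 = Round(s_5, k_5) = 0x2D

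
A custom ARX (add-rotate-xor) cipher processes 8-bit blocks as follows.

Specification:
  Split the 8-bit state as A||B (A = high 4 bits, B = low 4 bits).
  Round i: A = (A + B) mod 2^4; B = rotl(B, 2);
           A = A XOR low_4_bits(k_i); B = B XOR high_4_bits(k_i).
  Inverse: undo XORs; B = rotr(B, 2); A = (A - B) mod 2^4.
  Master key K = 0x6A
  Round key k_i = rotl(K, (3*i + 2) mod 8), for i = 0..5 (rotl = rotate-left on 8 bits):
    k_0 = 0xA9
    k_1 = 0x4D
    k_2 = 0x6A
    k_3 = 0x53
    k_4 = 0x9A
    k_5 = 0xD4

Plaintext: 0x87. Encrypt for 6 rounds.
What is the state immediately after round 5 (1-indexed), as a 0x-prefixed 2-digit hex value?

s_0 = plaintext = 0x87
s_1 = Round(s_0, k_0) = 0x67
s_2 = Round(s_1, k_1) = 0x09
s_3 = Round(s_2, k_2) = 0x30
s_4 = Round(s_3, k_3) = 0x05
s_5 = Round(s_4, k_4) = 0xFC
s_6 = Round(s_5, k_5) = 0xFE

0xFC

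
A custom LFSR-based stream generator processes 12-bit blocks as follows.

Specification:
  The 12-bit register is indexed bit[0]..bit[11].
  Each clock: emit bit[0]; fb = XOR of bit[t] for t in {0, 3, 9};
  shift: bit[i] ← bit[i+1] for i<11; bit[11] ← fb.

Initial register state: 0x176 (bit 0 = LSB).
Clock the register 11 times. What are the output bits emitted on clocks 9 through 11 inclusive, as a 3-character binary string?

100

reg_0 = 0x176
clock 1: out=0, reg = 0x0BB
clock 2: out=1, reg = 0x05D
clock 3: out=1, reg = 0x02E
clock 4: out=0, reg = 0x817
clock 5: out=1, reg = 0xC0B
clock 6: out=1, reg = 0x605
clock 7: out=1, reg = 0x302
clock 8: out=0, reg = 0x981
clock 9: out=1, reg = 0xCC0
clock 10: out=0, reg = 0x660
clock 11: out=0, reg = 0xB30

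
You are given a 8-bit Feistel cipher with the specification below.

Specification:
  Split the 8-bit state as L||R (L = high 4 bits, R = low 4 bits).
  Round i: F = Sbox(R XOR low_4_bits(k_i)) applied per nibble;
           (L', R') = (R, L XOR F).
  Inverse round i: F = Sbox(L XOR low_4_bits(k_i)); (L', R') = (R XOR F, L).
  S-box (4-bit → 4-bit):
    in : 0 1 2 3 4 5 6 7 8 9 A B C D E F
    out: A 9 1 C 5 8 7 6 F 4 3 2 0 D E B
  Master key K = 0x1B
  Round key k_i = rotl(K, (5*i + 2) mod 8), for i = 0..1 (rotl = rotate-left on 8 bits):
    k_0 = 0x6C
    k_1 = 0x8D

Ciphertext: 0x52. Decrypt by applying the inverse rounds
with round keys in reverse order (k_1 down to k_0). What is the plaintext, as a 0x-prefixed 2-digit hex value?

s_0 = ciphertext = 0x52
s_1 = InvRound(s_0, k_1) = 0xD5
s_2 = InvRound(s_1, k_0) = 0xCD

0xCD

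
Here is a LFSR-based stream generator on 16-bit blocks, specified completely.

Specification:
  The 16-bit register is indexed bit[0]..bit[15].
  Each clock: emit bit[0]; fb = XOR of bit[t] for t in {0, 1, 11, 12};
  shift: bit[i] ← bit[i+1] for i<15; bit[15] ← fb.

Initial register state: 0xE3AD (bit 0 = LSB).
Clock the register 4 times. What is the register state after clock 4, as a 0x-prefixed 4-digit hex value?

reg_0 = 0xE3AD
clock 1: out=1, reg = 0xF1D6
clock 2: out=0, reg = 0x78EB
clock 3: out=1, reg = 0x3C75
clock 4: out=1, reg = 0x9E3A

0x9E3A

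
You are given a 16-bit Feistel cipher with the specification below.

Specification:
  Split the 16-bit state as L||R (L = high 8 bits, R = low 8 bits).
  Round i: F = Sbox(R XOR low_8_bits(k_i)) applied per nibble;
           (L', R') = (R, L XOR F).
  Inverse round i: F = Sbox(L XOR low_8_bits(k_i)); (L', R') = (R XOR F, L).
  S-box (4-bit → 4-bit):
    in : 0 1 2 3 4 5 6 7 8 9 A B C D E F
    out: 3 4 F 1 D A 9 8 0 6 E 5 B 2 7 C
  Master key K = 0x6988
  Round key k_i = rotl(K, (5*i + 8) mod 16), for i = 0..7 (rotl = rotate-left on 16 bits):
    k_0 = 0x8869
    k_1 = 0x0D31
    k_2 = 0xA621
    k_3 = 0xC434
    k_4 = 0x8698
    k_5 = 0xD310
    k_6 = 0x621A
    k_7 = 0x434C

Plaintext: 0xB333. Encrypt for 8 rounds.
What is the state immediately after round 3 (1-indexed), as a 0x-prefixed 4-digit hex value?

s_0 = plaintext = 0xB333
s_1 = Round(s_0, k_0) = 0x331D
s_2 = Round(s_1, k_1) = 0x1DC8
s_3 = Round(s_2, k_2) = 0xC86B
s_4 = Round(s_3, k_3) = 0x6B64
s_5 = Round(s_4, k_4) = 0x64A0
s_6 = Round(s_5, k_5) = 0xA037
s_7 = Round(s_6, k_6) = 0x3752
s_8 = Round(s_7, k_7) = 0x5270

0xC86B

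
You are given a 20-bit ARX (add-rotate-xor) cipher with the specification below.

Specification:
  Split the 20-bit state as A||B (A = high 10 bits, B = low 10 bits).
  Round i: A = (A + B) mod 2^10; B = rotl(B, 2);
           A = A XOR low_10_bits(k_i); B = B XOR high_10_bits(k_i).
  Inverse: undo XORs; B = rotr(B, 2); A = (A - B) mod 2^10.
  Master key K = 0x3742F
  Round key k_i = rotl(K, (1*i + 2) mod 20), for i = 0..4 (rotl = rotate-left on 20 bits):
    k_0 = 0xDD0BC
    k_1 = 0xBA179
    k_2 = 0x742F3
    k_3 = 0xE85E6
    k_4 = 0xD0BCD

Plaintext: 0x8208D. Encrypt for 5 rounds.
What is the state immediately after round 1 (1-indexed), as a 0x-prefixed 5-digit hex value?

0x8A540

s_0 = plaintext = 0x8208D
s_1 = Round(s_0, k_0) = 0x8A540
s_2 = Round(s_1, k_1) = 0x843E9
s_3 = Round(s_2, k_2) = 0xC2A77
s_4 = Round(s_3, k_3) = 0x19E7F
s_5 = Round(s_4, k_4) = 0x4AEBC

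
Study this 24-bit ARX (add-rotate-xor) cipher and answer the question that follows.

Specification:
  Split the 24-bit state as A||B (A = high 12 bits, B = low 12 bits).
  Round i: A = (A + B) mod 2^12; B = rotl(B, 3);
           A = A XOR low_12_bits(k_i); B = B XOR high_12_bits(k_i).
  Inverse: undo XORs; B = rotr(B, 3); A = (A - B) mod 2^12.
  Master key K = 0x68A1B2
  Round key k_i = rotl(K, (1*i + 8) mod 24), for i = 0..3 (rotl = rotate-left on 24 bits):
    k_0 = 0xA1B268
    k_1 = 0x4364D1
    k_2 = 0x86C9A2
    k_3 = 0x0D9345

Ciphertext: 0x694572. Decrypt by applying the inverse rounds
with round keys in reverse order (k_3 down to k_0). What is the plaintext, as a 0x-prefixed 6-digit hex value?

0xD41C1C

s_0 = ciphertext = 0x694572
s_1 = InvRound(s_0, k_3) = 0xF1C6B5
s_2 = InvRound(s_1, k_2) = 0x2E33DB
s_3 = InvRound(s_2, k_1) = 0xB35AFD
s_4 = InvRound(s_3, k_0) = 0xD41C1C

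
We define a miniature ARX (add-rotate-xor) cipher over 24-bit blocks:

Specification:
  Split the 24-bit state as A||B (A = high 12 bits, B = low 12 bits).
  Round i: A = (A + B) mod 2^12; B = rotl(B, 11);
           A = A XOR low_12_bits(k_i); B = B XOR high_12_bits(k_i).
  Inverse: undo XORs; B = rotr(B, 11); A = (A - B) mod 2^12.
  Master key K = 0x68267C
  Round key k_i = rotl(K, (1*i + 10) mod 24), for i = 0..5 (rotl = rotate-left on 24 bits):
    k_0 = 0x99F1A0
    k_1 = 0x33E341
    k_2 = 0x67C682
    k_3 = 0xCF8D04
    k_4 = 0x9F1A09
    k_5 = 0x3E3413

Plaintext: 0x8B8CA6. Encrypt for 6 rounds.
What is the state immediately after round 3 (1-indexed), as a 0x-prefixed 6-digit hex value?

s_0 = plaintext = 0x8B8CA6
s_1 = Round(s_0, k_0) = 0x4FEFCC
s_2 = Round(s_1, k_1) = 0x78B4D8
s_3 = Round(s_2, k_2) = 0xAE1410
s_4 = Round(s_3, k_3) = 0x3F5EF0
s_5 = Round(s_4, k_4) = 0x8ECE89
s_6 = Round(s_5, k_5) = 0x366CA7

0xAE1410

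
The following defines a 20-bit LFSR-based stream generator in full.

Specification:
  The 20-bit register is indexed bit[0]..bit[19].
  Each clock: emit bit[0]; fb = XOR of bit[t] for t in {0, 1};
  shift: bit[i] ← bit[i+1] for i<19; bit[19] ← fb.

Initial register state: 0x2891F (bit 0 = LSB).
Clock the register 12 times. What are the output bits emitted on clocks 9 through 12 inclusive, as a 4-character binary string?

1001

reg_0 = 0x2891F
clock 1: out=1, reg = 0x1448F
clock 2: out=1, reg = 0x0A247
clock 3: out=1, reg = 0x05123
clock 4: out=1, reg = 0x02891
clock 5: out=1, reg = 0x81448
clock 6: out=0, reg = 0x40A24
clock 7: out=0, reg = 0x20512
clock 8: out=0, reg = 0x90289
clock 9: out=1, reg = 0xC8144
clock 10: out=0, reg = 0x640A2
clock 11: out=0, reg = 0xB2051
clock 12: out=1, reg = 0xD9028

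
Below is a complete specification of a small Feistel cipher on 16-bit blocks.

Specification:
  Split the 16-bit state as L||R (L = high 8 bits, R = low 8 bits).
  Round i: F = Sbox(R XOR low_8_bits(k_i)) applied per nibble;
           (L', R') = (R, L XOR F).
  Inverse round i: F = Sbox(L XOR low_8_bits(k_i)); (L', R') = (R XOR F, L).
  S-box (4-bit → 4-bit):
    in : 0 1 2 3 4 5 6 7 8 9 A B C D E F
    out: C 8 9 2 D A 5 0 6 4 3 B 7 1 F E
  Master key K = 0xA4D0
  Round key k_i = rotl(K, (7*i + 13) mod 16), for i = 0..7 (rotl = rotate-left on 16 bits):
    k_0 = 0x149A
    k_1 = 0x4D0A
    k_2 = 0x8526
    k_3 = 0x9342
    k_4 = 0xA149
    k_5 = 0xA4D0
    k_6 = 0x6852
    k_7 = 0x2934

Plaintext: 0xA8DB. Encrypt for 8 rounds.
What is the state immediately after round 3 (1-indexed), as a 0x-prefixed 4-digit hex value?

0xD89F

s_0 = plaintext = 0xA8DB
s_1 = Round(s_0, k_0) = 0xDB70
s_2 = Round(s_1, k_1) = 0x70D8
s_3 = Round(s_2, k_2) = 0xD89F
s_4 = Round(s_3, k_3) = 0x9FC9
s_5 = Round(s_4, k_4) = 0xC9F3
s_6 = Round(s_5, k_5) = 0xF35B
s_7 = Round(s_6, k_6) = 0x5B37
s_8 = Round(s_7, k_7) = 0x3799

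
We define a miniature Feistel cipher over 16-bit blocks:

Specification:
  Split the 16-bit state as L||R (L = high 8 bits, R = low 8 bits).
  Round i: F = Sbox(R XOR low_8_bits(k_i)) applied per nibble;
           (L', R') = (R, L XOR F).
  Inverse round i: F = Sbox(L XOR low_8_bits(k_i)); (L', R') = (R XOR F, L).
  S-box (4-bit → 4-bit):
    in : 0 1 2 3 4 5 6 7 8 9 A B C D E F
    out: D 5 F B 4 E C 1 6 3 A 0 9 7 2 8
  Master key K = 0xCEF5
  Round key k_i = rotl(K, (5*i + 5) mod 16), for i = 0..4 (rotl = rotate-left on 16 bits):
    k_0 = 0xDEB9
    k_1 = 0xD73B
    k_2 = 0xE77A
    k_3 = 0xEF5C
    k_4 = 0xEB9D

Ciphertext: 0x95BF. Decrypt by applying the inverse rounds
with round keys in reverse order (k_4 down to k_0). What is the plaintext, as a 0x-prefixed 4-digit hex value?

0xB72A

s_0 = ciphertext = 0x95BF
s_1 = InvRound(s_0, k_4) = 0x6995
s_2 = InvRound(s_1, k_3) = 0x2B69
s_3 = InvRound(s_2, k_2) = 0x8C2B
s_4 = InvRound(s_3, k_1) = 0x2A8C
s_5 = InvRound(s_4, k_0) = 0xB72A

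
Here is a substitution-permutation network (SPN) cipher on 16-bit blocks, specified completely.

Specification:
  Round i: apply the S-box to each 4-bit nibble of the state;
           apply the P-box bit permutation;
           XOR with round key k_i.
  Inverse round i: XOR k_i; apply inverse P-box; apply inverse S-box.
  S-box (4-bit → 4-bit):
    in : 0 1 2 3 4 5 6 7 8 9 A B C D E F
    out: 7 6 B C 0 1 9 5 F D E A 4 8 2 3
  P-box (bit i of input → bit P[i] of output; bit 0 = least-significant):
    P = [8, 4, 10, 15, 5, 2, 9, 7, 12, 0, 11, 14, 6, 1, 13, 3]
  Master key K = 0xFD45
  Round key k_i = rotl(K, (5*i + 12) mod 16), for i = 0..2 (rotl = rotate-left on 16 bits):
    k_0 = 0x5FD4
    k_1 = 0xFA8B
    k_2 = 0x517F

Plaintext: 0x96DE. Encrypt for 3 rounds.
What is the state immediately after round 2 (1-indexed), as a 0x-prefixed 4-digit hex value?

0xECE4

s_0 = plaintext = 0x96DE
s_1 = Round(s_0, k_0) = 0x2F0C
s_2 = Round(s_1, k_1) = 0xECE4
s_3 = Round(s_2, k_2) = 0x5979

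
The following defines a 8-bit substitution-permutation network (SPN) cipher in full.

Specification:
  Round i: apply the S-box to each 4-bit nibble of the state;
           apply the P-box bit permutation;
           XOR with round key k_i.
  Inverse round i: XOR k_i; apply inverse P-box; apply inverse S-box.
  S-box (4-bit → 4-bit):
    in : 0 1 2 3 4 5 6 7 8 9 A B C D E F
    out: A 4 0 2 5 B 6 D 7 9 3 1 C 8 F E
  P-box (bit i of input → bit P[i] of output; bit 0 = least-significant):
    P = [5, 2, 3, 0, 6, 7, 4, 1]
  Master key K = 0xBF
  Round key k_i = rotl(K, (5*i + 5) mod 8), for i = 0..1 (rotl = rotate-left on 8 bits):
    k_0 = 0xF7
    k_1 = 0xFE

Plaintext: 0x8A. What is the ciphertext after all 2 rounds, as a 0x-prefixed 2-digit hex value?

s_0 = plaintext = 0x8A
s_1 = Round(s_0, k_0) = 0x03
s_2 = Round(s_1, k_1) = 0x78

0x78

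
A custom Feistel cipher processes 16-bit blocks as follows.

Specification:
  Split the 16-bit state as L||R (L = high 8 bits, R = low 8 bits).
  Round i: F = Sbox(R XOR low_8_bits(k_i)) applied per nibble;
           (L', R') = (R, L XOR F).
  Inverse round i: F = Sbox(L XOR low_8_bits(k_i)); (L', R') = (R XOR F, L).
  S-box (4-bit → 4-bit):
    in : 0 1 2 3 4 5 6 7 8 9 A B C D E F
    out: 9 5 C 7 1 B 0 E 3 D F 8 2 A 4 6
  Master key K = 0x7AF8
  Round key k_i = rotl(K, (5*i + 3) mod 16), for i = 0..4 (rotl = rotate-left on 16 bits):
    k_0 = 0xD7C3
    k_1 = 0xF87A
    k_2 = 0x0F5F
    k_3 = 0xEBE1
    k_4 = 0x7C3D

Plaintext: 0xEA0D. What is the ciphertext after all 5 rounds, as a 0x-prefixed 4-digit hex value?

0xBF55

s_0 = plaintext = 0xEA0D
s_1 = Round(s_0, k_0) = 0x0DCE
s_2 = Round(s_1, k_1) = 0xCE8C
s_3 = Round(s_2, k_2) = 0x8C69
s_4 = Round(s_3, k_3) = 0x69BF
s_5 = Round(s_4, k_4) = 0xBF55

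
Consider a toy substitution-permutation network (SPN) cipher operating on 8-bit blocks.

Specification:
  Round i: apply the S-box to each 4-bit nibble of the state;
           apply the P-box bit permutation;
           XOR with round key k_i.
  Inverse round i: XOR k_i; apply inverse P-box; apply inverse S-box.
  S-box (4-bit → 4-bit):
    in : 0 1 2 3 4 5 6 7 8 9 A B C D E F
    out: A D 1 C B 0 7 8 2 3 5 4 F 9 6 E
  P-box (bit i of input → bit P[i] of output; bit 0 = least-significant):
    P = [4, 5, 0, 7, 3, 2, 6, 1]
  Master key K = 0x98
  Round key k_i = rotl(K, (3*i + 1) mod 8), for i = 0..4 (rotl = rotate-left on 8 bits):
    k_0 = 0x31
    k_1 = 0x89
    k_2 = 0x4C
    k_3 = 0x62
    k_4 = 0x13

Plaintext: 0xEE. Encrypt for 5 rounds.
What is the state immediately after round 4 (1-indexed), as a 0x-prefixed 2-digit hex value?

0x01

s_0 = plaintext = 0xEE
s_1 = Round(s_0, k_0) = 0x54
s_2 = Round(s_1, k_1) = 0x39
s_3 = Round(s_2, k_2) = 0x3E
s_4 = Round(s_3, k_3) = 0x01
s_5 = Round(s_4, k_4) = 0x84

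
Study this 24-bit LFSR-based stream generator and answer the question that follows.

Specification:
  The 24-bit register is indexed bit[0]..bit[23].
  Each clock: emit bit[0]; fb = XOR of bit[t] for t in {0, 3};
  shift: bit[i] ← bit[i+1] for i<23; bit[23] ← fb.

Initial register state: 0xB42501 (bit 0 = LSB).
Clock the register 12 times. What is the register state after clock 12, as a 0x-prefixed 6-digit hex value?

0x1A1B42

reg_0 = 0xB42501
clock 1: out=1, reg = 0xDA1280
clock 2: out=0, reg = 0x6D0940
clock 3: out=0, reg = 0x3684A0
clock 4: out=0, reg = 0x1B4250
clock 5: out=0, reg = 0x0DA128
clock 6: out=0, reg = 0x86D094
clock 7: out=0, reg = 0x43684A
clock 8: out=0, reg = 0xA1B425
clock 9: out=1, reg = 0xD0DA12
clock 10: out=0, reg = 0x686D09
clock 11: out=1, reg = 0x343684
clock 12: out=0, reg = 0x1A1B42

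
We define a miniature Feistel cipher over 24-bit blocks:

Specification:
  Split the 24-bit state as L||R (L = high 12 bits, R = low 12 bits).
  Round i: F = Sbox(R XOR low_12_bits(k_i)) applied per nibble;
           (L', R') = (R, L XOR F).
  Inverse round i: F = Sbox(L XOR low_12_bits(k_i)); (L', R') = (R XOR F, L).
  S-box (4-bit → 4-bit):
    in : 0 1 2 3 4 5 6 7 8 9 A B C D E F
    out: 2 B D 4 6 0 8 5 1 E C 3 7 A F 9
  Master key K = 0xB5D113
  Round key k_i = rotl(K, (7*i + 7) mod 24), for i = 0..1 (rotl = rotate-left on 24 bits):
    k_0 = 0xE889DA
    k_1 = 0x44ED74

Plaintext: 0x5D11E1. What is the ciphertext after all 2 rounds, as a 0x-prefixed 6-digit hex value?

s_0 = plaintext = 0x5D11E1
s_1 = Round(s_0, k_0) = 0x1E1492
s_2 = Round(s_1, k_1) = 0x492F19

0x492F19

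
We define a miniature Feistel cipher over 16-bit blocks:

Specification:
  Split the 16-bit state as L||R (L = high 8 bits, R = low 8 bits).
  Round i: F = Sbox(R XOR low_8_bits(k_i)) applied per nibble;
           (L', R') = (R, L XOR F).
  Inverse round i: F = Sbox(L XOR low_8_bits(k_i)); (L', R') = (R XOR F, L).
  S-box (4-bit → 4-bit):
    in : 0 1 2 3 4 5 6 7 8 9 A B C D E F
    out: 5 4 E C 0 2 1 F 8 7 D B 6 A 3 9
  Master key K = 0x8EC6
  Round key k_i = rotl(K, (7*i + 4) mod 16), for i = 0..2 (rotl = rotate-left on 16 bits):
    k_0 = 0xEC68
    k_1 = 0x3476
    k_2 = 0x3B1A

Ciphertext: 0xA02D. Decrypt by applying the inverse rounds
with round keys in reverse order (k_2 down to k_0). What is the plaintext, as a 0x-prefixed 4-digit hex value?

0x0791

s_0 = ciphertext = 0xA02D
s_1 = InvRound(s_0, k_2) = 0x90A0
s_2 = InvRound(s_1, k_1) = 0x9190
s_3 = InvRound(s_2, k_0) = 0x0791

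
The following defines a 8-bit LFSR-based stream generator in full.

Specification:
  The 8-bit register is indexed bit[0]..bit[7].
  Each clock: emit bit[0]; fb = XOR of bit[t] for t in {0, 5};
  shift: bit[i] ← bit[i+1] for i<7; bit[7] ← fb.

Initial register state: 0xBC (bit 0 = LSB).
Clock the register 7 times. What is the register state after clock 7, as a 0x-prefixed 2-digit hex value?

reg_0 = 0xBC
clock 1: out=0, reg = 0xDE
clock 2: out=0, reg = 0x6F
clock 3: out=1, reg = 0x37
clock 4: out=1, reg = 0x1B
clock 5: out=1, reg = 0x8D
clock 6: out=1, reg = 0xC6
clock 7: out=0, reg = 0x63

0x63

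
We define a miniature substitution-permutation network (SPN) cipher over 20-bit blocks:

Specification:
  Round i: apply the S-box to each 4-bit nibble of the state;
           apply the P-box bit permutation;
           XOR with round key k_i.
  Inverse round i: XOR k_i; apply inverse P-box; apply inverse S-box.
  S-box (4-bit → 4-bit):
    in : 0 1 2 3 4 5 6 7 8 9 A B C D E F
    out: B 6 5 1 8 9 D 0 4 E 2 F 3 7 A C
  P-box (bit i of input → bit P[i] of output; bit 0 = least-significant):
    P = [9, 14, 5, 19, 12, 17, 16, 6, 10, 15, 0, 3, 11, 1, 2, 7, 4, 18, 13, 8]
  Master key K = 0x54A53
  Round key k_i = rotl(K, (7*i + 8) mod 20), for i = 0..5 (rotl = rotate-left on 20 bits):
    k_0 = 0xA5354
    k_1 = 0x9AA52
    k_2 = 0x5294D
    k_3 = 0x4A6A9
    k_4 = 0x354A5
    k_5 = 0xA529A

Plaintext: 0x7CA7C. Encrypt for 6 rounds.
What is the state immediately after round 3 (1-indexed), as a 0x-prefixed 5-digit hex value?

s_0 = plaintext = 0x7CA7C
s_1 = Round(s_0, k_0) = 0xA9956
s_2 = Round(s_1, k_1) = 0x538BD
s_3 = Round(s_2, k_2) = 0x6723C
s_4 = Round(s_3, k_3) = 0x4D1B8
s_5 = Round(s_4, k_4) = 0x0CDC2
s_6 = Round(s_5, k_5) = 0xCCDA9

0x6723C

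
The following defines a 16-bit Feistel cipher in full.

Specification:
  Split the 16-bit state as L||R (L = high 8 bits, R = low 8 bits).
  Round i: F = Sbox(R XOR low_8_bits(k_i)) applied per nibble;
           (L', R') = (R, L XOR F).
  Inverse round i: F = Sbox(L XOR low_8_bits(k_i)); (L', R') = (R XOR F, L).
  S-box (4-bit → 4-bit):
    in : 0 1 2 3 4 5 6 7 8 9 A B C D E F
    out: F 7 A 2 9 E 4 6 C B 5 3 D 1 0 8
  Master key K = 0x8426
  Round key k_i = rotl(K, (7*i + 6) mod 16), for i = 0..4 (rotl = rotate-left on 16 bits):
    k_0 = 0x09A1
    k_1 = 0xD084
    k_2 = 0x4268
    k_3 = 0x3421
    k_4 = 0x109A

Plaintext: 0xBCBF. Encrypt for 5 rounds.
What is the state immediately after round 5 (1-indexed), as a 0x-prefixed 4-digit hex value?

0x4344

s_0 = plaintext = 0xBCBF
s_1 = Round(s_0, k_0) = 0xBFCC
s_2 = Round(s_1, k_1) = 0xCC23
s_3 = Round(s_2, k_2) = 0x235F
s_4 = Round(s_3, k_3) = 0x5F43
s_5 = Round(s_4, k_4) = 0x4344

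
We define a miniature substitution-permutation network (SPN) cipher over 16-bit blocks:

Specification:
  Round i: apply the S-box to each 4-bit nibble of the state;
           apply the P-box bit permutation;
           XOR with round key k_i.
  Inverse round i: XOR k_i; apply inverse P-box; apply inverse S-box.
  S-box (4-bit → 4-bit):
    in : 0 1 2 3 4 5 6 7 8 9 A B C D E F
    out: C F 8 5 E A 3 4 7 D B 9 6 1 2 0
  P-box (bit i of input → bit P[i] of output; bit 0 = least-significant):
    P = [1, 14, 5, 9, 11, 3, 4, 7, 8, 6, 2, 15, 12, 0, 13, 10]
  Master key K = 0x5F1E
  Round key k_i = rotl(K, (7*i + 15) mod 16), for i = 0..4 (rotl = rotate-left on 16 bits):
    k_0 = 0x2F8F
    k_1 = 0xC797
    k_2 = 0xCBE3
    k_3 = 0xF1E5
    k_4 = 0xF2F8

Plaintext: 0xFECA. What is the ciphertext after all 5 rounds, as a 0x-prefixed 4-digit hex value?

s_0 = plaintext = 0xFECA
s_1 = Round(s_0, k_0) = 0x6DD5
s_2 = Round(s_1, k_1) = 0x9C96
s_3 = Round(s_2, k_2) = 0xB735
s_4 = Round(s_3, k_3) = 0xAFF1
s_5 = Round(s_4, k_4) = 0xA4DB

0xA4DB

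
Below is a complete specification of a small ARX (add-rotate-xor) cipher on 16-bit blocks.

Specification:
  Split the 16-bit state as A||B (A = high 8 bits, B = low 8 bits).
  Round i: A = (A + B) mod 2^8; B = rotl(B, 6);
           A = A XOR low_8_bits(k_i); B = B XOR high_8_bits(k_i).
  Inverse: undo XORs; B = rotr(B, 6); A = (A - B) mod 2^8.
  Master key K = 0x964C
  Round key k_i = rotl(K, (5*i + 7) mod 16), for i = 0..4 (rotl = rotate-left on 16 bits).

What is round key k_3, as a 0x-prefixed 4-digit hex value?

K = 0x964C
k_0 = rotl(K, (5*0+7) mod 16) = rotl(K, 7) = 0x264B
k_1 = rotl(K, (5*1+7) mod 16) = rotl(K, 12) = 0xC964
k_2 = rotl(K, (5*2+7) mod 16) = rotl(K, 1) = 0x2C99
k_3 = rotl(K, (5*3+7) mod 16) = rotl(K, 6) = 0x9325

0x9325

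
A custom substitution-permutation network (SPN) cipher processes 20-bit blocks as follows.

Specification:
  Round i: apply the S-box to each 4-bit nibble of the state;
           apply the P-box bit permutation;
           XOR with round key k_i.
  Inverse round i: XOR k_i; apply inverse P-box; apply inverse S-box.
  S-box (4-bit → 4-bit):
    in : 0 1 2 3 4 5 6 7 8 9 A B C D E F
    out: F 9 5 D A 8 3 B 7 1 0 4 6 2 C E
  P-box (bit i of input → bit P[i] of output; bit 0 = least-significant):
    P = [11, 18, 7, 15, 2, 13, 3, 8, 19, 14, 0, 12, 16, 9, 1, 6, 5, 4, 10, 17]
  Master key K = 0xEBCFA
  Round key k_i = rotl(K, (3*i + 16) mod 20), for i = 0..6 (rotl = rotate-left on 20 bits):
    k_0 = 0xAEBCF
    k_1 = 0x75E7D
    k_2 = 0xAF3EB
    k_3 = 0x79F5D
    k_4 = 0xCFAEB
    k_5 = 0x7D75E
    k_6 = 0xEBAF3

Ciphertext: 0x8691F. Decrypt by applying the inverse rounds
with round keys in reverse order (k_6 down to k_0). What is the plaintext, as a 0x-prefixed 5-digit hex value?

s_0 = ciphertext = 0x8691F
s_1 = InvRound(s_0, k_6) = 0x1443F
s_2 = InvRound(s_1, k_5) = 0x14E54
s_3 = InvRound(s_2, k_4) = 0x8238F
s_4 = InvRound(s_3, k_3) = 0xF31D0
s_5 = InvRound(s_4, k_2) = 0x68CB4
s_6 = InvRound(s_5, k_1) = 0xA7FBE
s_7 = InvRound(s_6, k_0) = 0x85EA5

0x85EA5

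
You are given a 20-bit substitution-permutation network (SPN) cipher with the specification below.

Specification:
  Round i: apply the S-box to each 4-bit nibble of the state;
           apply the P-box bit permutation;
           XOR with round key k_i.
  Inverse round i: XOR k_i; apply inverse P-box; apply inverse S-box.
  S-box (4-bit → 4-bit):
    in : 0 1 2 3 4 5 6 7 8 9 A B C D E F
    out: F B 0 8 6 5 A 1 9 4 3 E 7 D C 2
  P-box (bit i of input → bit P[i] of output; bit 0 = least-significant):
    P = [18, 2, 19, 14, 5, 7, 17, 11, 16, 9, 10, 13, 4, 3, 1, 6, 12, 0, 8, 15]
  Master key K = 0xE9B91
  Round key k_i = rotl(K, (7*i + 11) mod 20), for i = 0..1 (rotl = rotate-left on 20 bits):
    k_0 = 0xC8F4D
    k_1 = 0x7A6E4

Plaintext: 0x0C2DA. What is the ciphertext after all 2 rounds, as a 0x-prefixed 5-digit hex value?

0x7949D

s_0 = plaintext = 0x0C2DA
s_1 = Round(s_0, k_0) = 0xA1672
s_2 = Round(s_1, k_1) = 0x7949D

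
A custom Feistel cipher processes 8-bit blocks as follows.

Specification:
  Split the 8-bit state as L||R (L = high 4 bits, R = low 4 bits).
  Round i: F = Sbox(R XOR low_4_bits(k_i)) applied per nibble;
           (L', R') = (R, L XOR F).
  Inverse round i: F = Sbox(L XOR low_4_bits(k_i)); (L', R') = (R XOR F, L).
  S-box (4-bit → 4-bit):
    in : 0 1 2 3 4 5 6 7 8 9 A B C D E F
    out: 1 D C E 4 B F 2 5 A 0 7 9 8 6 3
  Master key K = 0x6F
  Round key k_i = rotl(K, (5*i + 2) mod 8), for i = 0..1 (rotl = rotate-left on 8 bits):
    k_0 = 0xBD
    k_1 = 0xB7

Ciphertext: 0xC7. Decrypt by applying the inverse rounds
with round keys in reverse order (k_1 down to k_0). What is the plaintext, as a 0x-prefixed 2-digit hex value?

0x40

s_0 = ciphertext = 0xC7
s_1 = InvRound(s_0, k_1) = 0x0C
s_2 = InvRound(s_1, k_0) = 0x40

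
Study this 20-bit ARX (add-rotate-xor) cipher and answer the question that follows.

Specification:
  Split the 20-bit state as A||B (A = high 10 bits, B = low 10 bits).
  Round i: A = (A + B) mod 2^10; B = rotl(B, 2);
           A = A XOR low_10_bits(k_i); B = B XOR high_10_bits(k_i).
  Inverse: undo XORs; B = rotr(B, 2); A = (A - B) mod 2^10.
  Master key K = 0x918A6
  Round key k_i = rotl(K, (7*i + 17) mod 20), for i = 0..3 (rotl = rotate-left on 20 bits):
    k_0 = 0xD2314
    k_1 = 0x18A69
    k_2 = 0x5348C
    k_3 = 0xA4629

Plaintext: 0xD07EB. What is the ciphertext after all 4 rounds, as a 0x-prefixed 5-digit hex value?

s_0 = plaintext = 0xD07EB
s_1 = Round(s_0, k_0) = 0x0E0E7
s_2 = Round(s_1, k_1) = 0xDDBFE
s_3 = Round(s_2, k_2) = 0xFE2B6
s_4 = Round(s_3, k_3) = 0x21C4B

0x21C4B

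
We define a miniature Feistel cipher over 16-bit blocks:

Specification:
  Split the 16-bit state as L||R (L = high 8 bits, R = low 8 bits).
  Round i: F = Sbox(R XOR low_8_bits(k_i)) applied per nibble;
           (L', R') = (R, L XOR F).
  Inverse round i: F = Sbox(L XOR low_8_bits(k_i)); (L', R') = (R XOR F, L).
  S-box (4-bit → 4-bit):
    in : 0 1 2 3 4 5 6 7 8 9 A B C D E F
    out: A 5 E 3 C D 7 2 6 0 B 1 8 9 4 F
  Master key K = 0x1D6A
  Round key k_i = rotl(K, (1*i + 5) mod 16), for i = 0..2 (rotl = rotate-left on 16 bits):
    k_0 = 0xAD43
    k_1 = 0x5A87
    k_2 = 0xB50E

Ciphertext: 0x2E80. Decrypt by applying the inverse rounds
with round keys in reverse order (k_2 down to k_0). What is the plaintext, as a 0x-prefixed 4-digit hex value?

s_0 = ciphertext = 0x2E80
s_1 = InvRound(s_0, k_2) = 0x6A2E
s_2 = InvRound(s_1, k_1) = 0x676A
s_3 = InvRound(s_2, k_0) = 0x8667

0x8667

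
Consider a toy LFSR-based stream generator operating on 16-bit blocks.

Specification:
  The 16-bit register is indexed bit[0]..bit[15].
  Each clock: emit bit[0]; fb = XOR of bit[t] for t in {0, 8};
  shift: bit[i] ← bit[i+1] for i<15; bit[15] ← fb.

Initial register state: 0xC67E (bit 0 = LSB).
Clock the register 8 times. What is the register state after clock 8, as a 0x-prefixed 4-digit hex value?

reg_0 = 0xC67E
clock 1: out=0, reg = 0x633F
clock 2: out=1, reg = 0x319F
clock 3: out=1, reg = 0x18CF
clock 4: out=1, reg = 0x8C67
clock 5: out=1, reg = 0xC633
clock 6: out=1, reg = 0xE319
clock 7: out=1, reg = 0x718C
clock 8: out=0, reg = 0xB8C6

0xB8C6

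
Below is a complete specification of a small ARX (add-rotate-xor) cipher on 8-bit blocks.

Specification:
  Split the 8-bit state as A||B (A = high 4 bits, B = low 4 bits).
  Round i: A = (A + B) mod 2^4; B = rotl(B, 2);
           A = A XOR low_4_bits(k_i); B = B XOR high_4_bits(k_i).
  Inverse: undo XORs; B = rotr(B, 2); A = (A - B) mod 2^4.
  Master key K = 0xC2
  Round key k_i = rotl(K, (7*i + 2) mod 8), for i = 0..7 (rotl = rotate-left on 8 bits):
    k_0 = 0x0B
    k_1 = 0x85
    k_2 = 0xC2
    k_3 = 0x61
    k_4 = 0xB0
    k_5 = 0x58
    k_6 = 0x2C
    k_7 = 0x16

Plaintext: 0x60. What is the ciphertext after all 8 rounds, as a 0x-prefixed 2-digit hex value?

0x9F

s_0 = plaintext = 0x60
s_1 = Round(s_0, k_0) = 0xD0
s_2 = Round(s_1, k_1) = 0x88
s_3 = Round(s_2, k_2) = 0x2E
s_4 = Round(s_3, k_3) = 0x1D
s_5 = Round(s_4, k_4) = 0xEC
s_6 = Round(s_5, k_5) = 0x26
s_7 = Round(s_6, k_6) = 0x4B
s_8 = Round(s_7, k_7) = 0x9F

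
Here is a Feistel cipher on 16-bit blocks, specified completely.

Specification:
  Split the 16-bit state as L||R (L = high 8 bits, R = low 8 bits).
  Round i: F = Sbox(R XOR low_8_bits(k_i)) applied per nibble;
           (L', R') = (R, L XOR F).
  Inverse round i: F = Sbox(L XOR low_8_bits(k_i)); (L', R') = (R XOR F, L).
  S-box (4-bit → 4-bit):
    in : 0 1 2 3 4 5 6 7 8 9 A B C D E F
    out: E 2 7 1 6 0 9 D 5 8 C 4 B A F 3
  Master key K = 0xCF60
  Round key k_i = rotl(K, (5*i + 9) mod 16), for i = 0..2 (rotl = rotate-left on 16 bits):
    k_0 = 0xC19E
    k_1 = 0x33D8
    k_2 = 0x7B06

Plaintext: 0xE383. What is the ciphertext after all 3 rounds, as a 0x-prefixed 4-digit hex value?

s_0 = plaintext = 0xE383
s_1 = Round(s_0, k_0) = 0x83C9
s_2 = Round(s_1, k_1) = 0xC9A1
s_3 = Round(s_2, k_2) = 0xA104

0xA104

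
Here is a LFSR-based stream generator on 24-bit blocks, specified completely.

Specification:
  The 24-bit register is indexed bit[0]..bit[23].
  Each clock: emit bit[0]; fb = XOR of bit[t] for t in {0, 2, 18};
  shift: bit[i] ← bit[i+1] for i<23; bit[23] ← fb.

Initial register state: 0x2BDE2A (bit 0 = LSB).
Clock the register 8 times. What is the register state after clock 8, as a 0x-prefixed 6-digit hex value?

reg_0 = 0x2BDE2A
clock 1: out=0, reg = 0x15EF15
clock 2: out=1, reg = 0x8AF78A
clock 3: out=0, reg = 0x457BC5
clock 4: out=1, reg = 0xA2BDE2
clock 5: out=0, reg = 0x515EF1
clock 6: out=1, reg = 0xA8AF78
clock 7: out=0, reg = 0x5457BC
clock 8: out=0, reg = 0x2A2BDE

0x2A2BDE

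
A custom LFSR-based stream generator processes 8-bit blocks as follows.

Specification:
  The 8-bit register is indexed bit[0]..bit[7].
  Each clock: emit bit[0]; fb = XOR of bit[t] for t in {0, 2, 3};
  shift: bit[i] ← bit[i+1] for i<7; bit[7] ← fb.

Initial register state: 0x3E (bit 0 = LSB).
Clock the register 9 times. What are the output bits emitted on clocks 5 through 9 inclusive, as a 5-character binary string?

11000

reg_0 = 0x3E
clock 1: out=0, reg = 0x1F
clock 2: out=1, reg = 0x8F
clock 3: out=1, reg = 0xC7
clock 4: out=1, reg = 0x63
clock 5: out=1, reg = 0xB1
clock 6: out=1, reg = 0xD8
clock 7: out=0, reg = 0xEC
clock 8: out=0, reg = 0x76
clock 9: out=0, reg = 0xBB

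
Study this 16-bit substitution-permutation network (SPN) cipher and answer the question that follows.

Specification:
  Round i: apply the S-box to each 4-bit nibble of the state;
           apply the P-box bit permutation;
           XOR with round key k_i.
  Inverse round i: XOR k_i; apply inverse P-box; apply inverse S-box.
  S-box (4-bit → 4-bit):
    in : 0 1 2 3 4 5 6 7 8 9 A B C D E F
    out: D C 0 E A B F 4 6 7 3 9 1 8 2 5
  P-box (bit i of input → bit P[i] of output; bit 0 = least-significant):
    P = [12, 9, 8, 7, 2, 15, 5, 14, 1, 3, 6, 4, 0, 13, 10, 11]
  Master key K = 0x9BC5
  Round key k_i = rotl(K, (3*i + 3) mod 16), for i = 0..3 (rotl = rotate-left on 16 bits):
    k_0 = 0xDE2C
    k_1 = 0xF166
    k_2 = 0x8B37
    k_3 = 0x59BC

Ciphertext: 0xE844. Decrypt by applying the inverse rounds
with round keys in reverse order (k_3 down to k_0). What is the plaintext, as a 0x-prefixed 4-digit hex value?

s_0 = ciphertext = 0xE844
s_1 = InvRound(s_0, k_3) = 0xE380
s_2 = InvRound(s_1, k_2) = 0x5B0D
s_3 = InvRound(s_2, k_1) = 0x598E
s_4 = InvRound(s_3, k_0) = 0x7C83

0x7C83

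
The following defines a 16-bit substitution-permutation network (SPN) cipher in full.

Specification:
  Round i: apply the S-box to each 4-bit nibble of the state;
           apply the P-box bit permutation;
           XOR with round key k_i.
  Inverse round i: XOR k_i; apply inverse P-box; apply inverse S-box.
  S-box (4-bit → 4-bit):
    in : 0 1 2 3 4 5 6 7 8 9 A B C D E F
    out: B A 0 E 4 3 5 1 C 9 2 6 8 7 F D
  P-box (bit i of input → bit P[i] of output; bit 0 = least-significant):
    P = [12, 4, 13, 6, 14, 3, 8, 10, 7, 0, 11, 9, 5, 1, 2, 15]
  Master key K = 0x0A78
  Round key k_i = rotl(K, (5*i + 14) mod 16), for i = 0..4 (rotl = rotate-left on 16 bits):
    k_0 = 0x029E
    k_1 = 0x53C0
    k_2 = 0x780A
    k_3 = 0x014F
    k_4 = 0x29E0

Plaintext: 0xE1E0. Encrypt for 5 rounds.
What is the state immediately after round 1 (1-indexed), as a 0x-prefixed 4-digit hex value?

s_0 = plaintext = 0xE1E0
s_1 = Round(s_0, k_0) = 0xD5E1
s_2 = Round(s_1, k_1) = 0x163F
s_3 = Round(s_2, k_2) = 0xC5C0
s_4 = Round(s_3, k_3) = 0x959E
s_5 = Round(s_4, k_4) = 0xDD11

0xD5E1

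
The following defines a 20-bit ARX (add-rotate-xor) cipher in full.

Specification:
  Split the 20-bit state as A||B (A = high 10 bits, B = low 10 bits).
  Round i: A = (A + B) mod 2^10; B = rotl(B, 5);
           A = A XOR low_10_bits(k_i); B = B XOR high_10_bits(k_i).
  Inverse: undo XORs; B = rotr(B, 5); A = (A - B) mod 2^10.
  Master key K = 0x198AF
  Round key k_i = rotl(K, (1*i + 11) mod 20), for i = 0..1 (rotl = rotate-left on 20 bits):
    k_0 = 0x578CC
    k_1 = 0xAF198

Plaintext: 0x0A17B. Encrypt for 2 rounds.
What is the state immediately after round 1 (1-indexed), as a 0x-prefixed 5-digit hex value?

0x5BE35

s_0 = plaintext = 0x0A17B
s_1 = Round(s_0, k_0) = 0x5BE35
s_2 = Round(s_1, k_1) = 0x8F00D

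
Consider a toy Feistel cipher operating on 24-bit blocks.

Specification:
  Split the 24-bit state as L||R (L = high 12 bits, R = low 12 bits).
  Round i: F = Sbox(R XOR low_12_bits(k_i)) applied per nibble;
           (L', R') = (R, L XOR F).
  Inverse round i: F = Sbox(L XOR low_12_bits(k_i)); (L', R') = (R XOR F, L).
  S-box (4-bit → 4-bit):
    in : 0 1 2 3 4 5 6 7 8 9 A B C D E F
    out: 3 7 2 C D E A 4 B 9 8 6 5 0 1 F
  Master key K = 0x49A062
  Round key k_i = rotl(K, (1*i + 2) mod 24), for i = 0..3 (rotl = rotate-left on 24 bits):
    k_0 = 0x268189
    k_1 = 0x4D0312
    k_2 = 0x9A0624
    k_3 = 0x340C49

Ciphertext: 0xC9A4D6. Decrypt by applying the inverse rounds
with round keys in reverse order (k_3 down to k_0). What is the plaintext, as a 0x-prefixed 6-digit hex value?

s_0 = ciphertext = 0xC9A4D6
s_1 = InvRound(s_0, k_3) = 0x7DAC9A
s_2 = InvRound(s_1, k_2) = 0xB6B7DA
s_3 = InvRound(s_2, k_1) = 0xC93B6B
s_4 = InvRound(s_3, k_0) = 0xB13C93

0xB13C93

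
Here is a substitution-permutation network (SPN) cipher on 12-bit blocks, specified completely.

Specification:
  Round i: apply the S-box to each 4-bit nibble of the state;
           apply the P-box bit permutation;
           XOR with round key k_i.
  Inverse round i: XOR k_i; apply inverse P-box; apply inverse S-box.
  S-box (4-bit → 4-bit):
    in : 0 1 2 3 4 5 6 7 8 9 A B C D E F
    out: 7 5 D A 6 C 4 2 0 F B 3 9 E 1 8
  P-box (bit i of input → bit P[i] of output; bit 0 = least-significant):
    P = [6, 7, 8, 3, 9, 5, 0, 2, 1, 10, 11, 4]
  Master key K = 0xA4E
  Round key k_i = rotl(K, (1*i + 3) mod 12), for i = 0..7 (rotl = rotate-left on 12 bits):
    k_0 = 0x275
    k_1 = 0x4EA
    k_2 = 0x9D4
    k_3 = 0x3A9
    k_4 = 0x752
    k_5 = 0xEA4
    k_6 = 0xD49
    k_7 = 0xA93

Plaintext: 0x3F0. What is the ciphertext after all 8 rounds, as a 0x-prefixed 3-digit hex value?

s_0 = plaintext = 0x3F0
s_1 = Round(s_0, k_0) = 0x7A1
s_2 = Round(s_1, k_1) = 0x38E
s_3 = Round(s_2, k_2) = 0xD84
s_4 = Round(s_3, k_3) = 0xE39
s_5 = Round(s_4, k_4) = 0x6BC
s_6 = Round(s_5, k_5) = 0x4CC
s_7 = Round(s_6, k_6) = 0x305
s_8 = Round(s_7, k_7) = 0xDAA

0xDAA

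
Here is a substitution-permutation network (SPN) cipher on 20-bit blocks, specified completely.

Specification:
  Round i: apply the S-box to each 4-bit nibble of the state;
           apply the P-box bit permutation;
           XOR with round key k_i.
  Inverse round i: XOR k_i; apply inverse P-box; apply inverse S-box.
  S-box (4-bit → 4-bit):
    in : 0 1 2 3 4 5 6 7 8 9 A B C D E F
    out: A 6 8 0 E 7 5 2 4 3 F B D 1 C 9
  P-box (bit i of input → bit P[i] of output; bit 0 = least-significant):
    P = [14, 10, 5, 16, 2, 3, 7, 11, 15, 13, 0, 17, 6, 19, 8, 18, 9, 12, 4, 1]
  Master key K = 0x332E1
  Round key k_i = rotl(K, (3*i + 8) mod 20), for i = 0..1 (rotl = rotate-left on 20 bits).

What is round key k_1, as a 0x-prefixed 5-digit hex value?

K = 0x332E1
k_0 = rotl(K, (3*0+8) mod 20) = rotl(K, 8) = 0x2E133
k_1 = rotl(K, (3*1+8) mod 20) = rotl(K, 11) = 0x70999

0x70999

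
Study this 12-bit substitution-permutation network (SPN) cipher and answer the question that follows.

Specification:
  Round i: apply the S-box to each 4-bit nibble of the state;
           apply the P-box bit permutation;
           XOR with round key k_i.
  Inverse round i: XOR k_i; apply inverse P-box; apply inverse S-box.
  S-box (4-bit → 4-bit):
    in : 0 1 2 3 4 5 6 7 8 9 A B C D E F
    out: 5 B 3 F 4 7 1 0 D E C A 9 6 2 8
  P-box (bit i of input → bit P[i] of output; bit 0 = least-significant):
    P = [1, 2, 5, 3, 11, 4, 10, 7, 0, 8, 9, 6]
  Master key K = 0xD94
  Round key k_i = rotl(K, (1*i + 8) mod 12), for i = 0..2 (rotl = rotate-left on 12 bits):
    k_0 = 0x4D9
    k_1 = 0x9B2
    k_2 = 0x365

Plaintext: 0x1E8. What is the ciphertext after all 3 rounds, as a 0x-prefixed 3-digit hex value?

0xED3

s_0 = plaintext = 0x1E8
s_1 = Round(s_0, k_0) = 0x5A2
s_2 = Round(s_1, k_1) = 0xE35
s_3 = Round(s_2, k_2) = 0xED3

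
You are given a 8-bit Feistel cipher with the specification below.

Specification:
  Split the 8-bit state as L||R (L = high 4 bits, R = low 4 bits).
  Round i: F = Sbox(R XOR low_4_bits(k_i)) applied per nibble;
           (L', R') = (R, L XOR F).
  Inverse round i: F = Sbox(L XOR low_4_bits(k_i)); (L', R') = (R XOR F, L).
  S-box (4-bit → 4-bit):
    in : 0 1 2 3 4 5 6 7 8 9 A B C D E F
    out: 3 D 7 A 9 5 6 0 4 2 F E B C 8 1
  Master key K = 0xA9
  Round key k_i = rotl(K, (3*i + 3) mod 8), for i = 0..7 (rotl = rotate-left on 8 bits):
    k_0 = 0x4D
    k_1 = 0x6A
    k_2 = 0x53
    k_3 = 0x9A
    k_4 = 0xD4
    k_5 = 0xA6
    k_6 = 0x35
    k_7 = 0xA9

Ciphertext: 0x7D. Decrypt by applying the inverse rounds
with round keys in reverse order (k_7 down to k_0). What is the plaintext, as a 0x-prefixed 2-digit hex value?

s_0 = ciphertext = 0x7D
s_1 = InvRound(s_0, k_7) = 0x57
s_2 = InvRound(s_1, k_6) = 0x45
s_3 = InvRound(s_2, k_5) = 0x24
s_4 = InvRound(s_3, k_4) = 0x22
s_5 = InvRound(s_4, k_3) = 0x62
s_6 = InvRound(s_5, k_2) = 0x76
s_7 = InvRound(s_6, k_1) = 0xA7
s_8 = InvRound(s_7, k_0) = 0x7A

0x7A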